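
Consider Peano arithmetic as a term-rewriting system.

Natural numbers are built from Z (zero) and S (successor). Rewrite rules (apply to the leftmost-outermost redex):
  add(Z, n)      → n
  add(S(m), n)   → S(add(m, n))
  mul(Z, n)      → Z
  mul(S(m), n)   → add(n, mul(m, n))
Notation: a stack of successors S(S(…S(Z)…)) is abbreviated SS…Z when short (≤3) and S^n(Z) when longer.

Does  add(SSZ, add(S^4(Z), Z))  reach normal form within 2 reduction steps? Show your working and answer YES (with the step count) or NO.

Answer: NO — after 2 steps the term is S(S(add(Z, add(S^4(Z), Z)))), not yet normal

Working:
  start: add(SSZ, add(S^4(Z), Z))
  step 1: S(add(SZ, add(S^4(Z), Z)))
  step 2: S(S(add(Z, add(S^4(Z), Z))))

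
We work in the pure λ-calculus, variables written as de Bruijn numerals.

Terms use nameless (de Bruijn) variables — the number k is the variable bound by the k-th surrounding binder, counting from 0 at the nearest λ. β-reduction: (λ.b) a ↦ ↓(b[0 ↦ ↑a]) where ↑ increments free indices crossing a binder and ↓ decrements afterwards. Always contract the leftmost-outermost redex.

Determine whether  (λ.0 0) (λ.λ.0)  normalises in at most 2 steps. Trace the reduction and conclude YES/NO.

Answer: YES — reaches normal form λ.0 in 2 ≤ 2 steps

Working:
  start: (λ.0 0) (λ.λ.0)
  step 1: (λ.λ.0) (λ.λ.0)
  step 2: λ.0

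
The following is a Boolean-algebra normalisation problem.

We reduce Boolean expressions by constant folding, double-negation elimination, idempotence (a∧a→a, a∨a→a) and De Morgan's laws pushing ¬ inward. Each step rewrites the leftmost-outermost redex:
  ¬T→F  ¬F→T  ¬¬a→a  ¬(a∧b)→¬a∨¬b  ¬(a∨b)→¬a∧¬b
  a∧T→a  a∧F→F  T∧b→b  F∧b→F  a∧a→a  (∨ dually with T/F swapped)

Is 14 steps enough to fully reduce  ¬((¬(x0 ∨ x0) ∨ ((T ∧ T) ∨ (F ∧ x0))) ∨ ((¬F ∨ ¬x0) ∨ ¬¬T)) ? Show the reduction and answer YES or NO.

Answer: YES — reaches normal form F in 11 ≤ 14 steps

Working:
  start: ¬((¬(x0 ∨ x0) ∨ ((T ∧ T) ∨ (F ∧ x0))) ∨ ((¬F ∨ ¬x0) ∨ ¬¬T))
  →1  ¬(¬(x0 ∨ x0) ∨ ((T ∧ T) ∨ (F ∧ x0))) ∧ ¬((¬F ∨ ¬x0) ∨ ¬¬T)
  →2  (¬¬(x0 ∨ x0) ∧ ¬((T ∧ T) ∨ (F ∧ x0))) ∧ ¬((¬F ∨ ¬x0) ∨ ¬¬T)
  →3  ((x0 ∨ x0) ∧ ¬((T ∧ T) ∨ (F ∧ x0))) ∧ ¬((¬F ∨ ¬x0) ∨ ¬¬T)
  →4  (x0 ∧ ¬((T ∧ T) ∨ (F ∧ x0))) ∧ ¬((¬F ∨ ¬x0) ∨ ¬¬T)
  →5  (x0 ∧ (¬(T ∧ T) ∧ ¬(F ∧ x0))) ∧ ¬((¬F ∨ ¬x0) ∨ ¬¬T)
  →6  (x0 ∧ ((¬T ∨ ¬T) ∧ ¬(F ∧ x0))) ∧ ¬((¬F ∨ ¬x0) ∨ ¬¬T)
  →7  (x0 ∧ (¬T ∧ ¬(F ∧ x0))) ∧ ¬((¬F ∨ ¬x0) ∨ ¬¬T)
  →8  (x0 ∧ (F ∧ ¬(F ∧ x0))) ∧ ¬((¬F ∨ ¬x0) ∨ ¬¬T)
  →9  (x0 ∧ F) ∧ ¬((¬F ∨ ¬x0) ∨ ¬¬T)
  →10  F ∧ ¬((¬F ∨ ¬x0) ∨ ¬¬T)
  →11  F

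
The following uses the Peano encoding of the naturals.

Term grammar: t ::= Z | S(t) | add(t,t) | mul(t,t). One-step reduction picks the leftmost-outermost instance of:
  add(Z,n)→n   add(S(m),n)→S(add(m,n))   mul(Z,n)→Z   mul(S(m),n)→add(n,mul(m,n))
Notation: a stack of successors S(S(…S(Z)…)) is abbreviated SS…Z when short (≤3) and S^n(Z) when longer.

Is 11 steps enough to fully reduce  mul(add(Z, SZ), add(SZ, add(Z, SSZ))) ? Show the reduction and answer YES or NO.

  start: mul(add(Z, SZ), add(SZ, add(Z, SSZ)))
  →1  mul(SZ, add(SZ, add(Z, SSZ)))
  →2  add(add(SZ, add(Z, SSZ)), mul(Z, add(SZ, add(Z, SSZ))))
  →3  add(S(add(Z, add(Z, SSZ))), mul(Z, add(SZ, add(Z, SSZ))))
  →4  S(add(add(Z, add(Z, SSZ)), mul(Z, add(SZ, add(Z, SSZ)))))
  →5  S(add(add(Z, SSZ), mul(Z, add(SZ, add(Z, SSZ)))))
  →6  S(add(SSZ, mul(Z, add(SZ, add(Z, SSZ)))))
  →7  S(S(add(SZ, mul(Z, add(SZ, add(Z, SSZ))))))
  →8  S(S(S(add(Z, mul(Z, add(SZ, add(Z, SSZ)))))))
  →9  S(S(S(mul(Z, add(SZ, add(Z, SSZ))))))
  →10  SSSZ

Answer: YES — reaches normal form SSSZ in 10 ≤ 11 steps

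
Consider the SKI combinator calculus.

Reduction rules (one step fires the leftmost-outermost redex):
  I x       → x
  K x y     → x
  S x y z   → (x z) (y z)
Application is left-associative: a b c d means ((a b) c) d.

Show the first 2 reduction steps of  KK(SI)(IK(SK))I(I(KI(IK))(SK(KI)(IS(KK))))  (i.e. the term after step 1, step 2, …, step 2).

Answer: after 2 steps: IK(SK)(I(KI(IK))(SK(KI)(IS(KK))))

Derivation:
  start: KK(SI)(IK(SK))I(I(KI(IK))(SK(KI)(IS(KK))))
  [1] K(IK(SK))I(I(KI(IK))(SK(KI)(IS(KK))))
  [2] IK(SK)(I(KI(IK))(SK(KI)(IS(KK))))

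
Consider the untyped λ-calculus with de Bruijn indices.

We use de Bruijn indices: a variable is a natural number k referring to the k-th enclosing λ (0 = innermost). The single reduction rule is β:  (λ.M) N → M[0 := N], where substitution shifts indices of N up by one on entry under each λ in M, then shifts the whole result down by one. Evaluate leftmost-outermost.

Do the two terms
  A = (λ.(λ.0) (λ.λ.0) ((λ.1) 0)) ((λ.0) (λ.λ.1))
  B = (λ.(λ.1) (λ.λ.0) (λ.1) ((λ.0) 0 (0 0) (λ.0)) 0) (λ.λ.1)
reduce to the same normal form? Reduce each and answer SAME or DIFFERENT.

Term A:
  start: (λ.(λ.0) (λ.λ.0) ((λ.1) 0)) ((λ.0) (λ.λ.1))
  step 1: (λ.0) (λ.λ.0) ((λ.(λ.0) (λ.λ.1)) ((λ.0) (λ.λ.1)))
  step 2: (λ.λ.0) ((λ.(λ.0) (λ.λ.1)) ((λ.0) (λ.λ.1)))
  step 3: λ.0

Term B:
  start: (λ.(λ.1) (λ.λ.0) (λ.1) ((λ.0) 0 (0 0) (λ.0)) 0) (λ.λ.1)
  step 1: (λ.λ.λ.1) (λ.λ.0) (λ.λ.λ.1) ((λ.0) (λ.λ.1) ((λ.λ.1) (λ.λ.1)) (λ.0)) (λ.λ.1)
  step 2: (λ.λ.1) (λ.λ.λ.1) ((λ.0) (λ.λ.1) ((λ.λ.1) (λ.λ.1)) (λ.0)) (λ.λ.1)
  step 3: (λ.λ.λ.λ.1) ((λ.0) (λ.λ.1) ((λ.λ.1) (λ.λ.1)) (λ.0)) (λ.λ.1)
  step 4: (λ.λ.λ.1) (λ.λ.1)
  step 5: λ.λ.1

Answer: DIFFERENT — A ⇓ λ.0, B ⇓ λ.λ.1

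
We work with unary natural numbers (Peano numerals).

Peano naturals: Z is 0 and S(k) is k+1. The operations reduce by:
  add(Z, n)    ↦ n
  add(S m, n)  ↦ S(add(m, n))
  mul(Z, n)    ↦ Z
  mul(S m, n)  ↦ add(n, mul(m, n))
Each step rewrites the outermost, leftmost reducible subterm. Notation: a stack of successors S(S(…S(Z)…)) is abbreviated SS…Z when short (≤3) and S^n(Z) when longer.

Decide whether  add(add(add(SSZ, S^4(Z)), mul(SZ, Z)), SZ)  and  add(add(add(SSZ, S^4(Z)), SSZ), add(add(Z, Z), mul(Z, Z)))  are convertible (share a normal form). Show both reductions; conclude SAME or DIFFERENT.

Answer: DIFFERENT — A ⇓ S^7(Z), B ⇓ S^8(Z)

Derivation:
Term A:
  start: add(add(add(SSZ, S^4(Z)), mul(SZ, Z)), SZ)
  →1  add(add(S(add(SZ, S^4(Z))), mul(SZ, Z)), SZ)
  →2  add(S(add(add(SZ, S^4(Z)), mul(SZ, Z))), SZ)
  →3  S(add(add(add(SZ, S^4(Z)), mul(SZ, Z)), SZ))
  →4  S(add(add(S(add(Z, S^4(Z))), mul(SZ, Z)), SZ))
  →5  S(add(S(add(add(Z, S^4(Z)), mul(SZ, Z))), SZ))
  →6  S(S(add(add(add(Z, S^4(Z)), mul(SZ, Z)), SZ)))
  →7  S(S(add(add(S^4(Z), mul(SZ, Z)), SZ)))
  →8  S(S(add(S(add(SSSZ, mul(SZ, Z))), SZ)))
  →9  S(S(S(add(add(SSSZ, mul(SZ, Z)), SZ))))
  →10  S(S(S(add(S(add(SSZ, mul(SZ, Z))), SZ))))
  →11  S(S(S(S(add(add(SSZ, mul(SZ, Z)), SZ)))))
  →12  S(S(S(S(add(S(add(SZ, mul(SZ, Z))), SZ)))))
  →13  S(S(S(S(S(add(add(SZ, mul(SZ, Z)), SZ))))))
  →14  S(S(S(S(S(add(S(add(Z, mul(SZ, Z))), SZ))))))
  →15  S(S(S(S(S(S(add(add(Z, mul(SZ, Z)), SZ)))))))
  →16  S(S(S(S(S(S(add(mul(SZ, Z), SZ)))))))
  →17  S(S(S(S(S(S(add(add(Z, mul(Z, Z)), SZ)))))))
  →18  S(S(S(S(S(S(add(mul(Z, Z), SZ)))))))
  →19  S(S(S(S(S(S(add(Z, SZ)))))))
  →20  S^7(Z)

Term B:
  start: add(add(add(SSZ, S^4(Z)), SSZ), add(add(Z, Z), mul(Z, Z)))
  →1  add(add(S(add(SZ, S^4(Z))), SSZ), add(add(Z, Z), mul(Z, Z)))
  →2  add(S(add(add(SZ, S^4(Z)), SSZ)), add(add(Z, Z), mul(Z, Z)))
  →3  S(add(add(add(SZ, S^4(Z)), SSZ), add(add(Z, Z), mul(Z, Z))))
  →4  S(add(add(S(add(Z, S^4(Z))), SSZ), add(add(Z, Z), mul(Z, Z))))
  →5  S(add(S(add(add(Z, S^4(Z)), SSZ)), add(add(Z, Z), mul(Z, Z))))
  →6  S(S(add(add(add(Z, S^4(Z)), SSZ), add(add(Z, Z), mul(Z, Z)))))
  →7  S(S(add(add(S^4(Z), SSZ), add(add(Z, Z), mul(Z, Z)))))
  →8  S(S(add(S(add(SSSZ, SSZ)), add(add(Z, Z), mul(Z, Z)))))
  →9  S(S(S(add(add(SSSZ, SSZ), add(add(Z, Z), mul(Z, Z))))))
  →10  S(S(S(add(S(add(SSZ, SSZ)), add(add(Z, Z), mul(Z, Z))))))
  →11  S(S(S(S(add(add(SSZ, SSZ), add(add(Z, Z), mul(Z, Z)))))))
  →12  S(S(S(S(add(S(add(SZ, SSZ)), add(add(Z, Z), mul(Z, Z)))))))
  →13  S(S(S(S(S(add(add(SZ, SSZ), add(add(Z, Z), mul(Z, Z))))))))
  →14  S(S(S(S(S(add(S(add(Z, SSZ)), add(add(Z, Z), mul(Z, Z))))))))
  →15  S(S(S(S(S(S(add(add(Z, SSZ), add(add(Z, Z), mul(Z, Z)))))))))
  →16  S(S(S(S(S(S(add(SSZ, add(add(Z, Z), mul(Z, Z)))))))))
  →17  S(S(S(S(S(S(S(add(SZ, add(add(Z, Z), mul(Z, Z))))))))))
  →18  S(S(S(S(S(S(S(S(add(Z, add(add(Z, Z), mul(Z, Z)))))))))))
  →19  S(S(S(S(S(S(S(S(add(add(Z, Z), mul(Z, Z))))))))))
  →20  S(S(S(S(S(S(S(S(add(Z, mul(Z, Z))))))))))
  →21  S(S(S(S(S(S(S(S(mul(Z, Z)))))))))
  →22  S^8(Z)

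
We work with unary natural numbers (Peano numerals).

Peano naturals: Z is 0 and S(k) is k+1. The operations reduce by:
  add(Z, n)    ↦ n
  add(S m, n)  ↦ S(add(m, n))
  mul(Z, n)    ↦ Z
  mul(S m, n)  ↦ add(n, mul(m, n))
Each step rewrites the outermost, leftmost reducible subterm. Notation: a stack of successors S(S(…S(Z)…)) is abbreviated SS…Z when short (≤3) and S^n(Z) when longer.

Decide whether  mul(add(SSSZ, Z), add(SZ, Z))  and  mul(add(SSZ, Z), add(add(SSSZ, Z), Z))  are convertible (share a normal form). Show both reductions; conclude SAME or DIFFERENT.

Answer: DIFFERENT — A ⇓ SSSZ, B ⇓ S^6(Z)

Working:
Term A:
  start: mul(add(SSSZ, Z), add(SZ, Z))
  [1] mul(S(add(SSZ, Z)), add(SZ, Z))
  [2] add(add(SZ, Z), mul(add(SSZ, Z), add(SZ, Z)))
  [3] add(S(add(Z, Z)), mul(add(SSZ, Z), add(SZ, Z)))
  [4] S(add(add(Z, Z), mul(add(SSZ, Z), add(SZ, Z))))
  [5] S(add(Z, mul(add(SSZ, Z), add(SZ, Z))))
  [6] S(mul(add(SSZ, Z), add(SZ, Z)))
  [7] S(mul(S(add(SZ, Z)), add(SZ, Z)))
  [8] S(add(add(SZ, Z), mul(add(SZ, Z), add(SZ, Z))))
  [9] S(add(S(add(Z, Z)), mul(add(SZ, Z), add(SZ, Z))))
  [10] S(S(add(add(Z, Z), mul(add(SZ, Z), add(SZ, Z)))))
  [11] S(S(add(Z, mul(add(SZ, Z), add(SZ, Z)))))
  [12] S(S(mul(add(SZ, Z), add(SZ, Z))))
  [13] S(S(mul(S(add(Z, Z)), add(SZ, Z))))
  [14] S(S(add(add(SZ, Z), mul(add(Z, Z), add(SZ, Z)))))
  [15] S(S(add(S(add(Z, Z)), mul(add(Z, Z), add(SZ, Z)))))
  [16] S(S(S(add(add(Z, Z), mul(add(Z, Z), add(SZ, Z))))))
  [17] S(S(S(add(Z, mul(add(Z, Z), add(SZ, Z))))))
  [18] S(S(S(mul(add(Z, Z), add(SZ, Z)))))
  [19] S(S(S(mul(Z, add(SZ, Z)))))
  [20] SSSZ

Term B:
  start: mul(add(SSZ, Z), add(add(SSSZ, Z), Z))
  [1] mul(S(add(SZ, Z)), add(add(SSSZ, Z), Z))
  [2] add(add(add(SSSZ, Z), Z), mul(add(SZ, Z), add(add(SSSZ, Z), Z)))
  [3] add(add(S(add(SSZ, Z)), Z), mul(add(SZ, Z), add(add(SSSZ, Z), Z)))
  [4] add(S(add(add(SSZ, Z), Z)), mul(add(SZ, Z), add(add(SSSZ, Z), Z)))
  [5] S(add(add(add(SSZ, Z), Z), mul(add(SZ, Z), add(add(SSSZ, Z), Z))))
  [6] S(add(add(S(add(SZ, Z)), Z), mul(add(SZ, Z), add(add(SSSZ, Z), Z))))
  [7] S(add(S(add(add(SZ, Z), Z)), mul(add(SZ, Z), add(add(SSSZ, Z), Z))))
  [8] S(S(add(add(add(SZ, Z), Z), mul(add(SZ, Z), add(add(SSSZ, Z), Z)))))
  [9] S(S(add(add(S(add(Z, Z)), Z), mul(add(SZ, Z), add(add(SSSZ, Z), Z)))))
  [10] S(S(add(S(add(add(Z, Z), Z)), mul(add(SZ, Z), add(add(SSSZ, Z), Z)))))
  [11] S(S(S(add(add(add(Z, Z), Z), mul(add(SZ, Z), add(add(SSSZ, Z), Z))))))
  [12] S(S(S(add(add(Z, Z), mul(add(SZ, Z), add(add(SSSZ, Z), Z))))))
  [13] S(S(S(add(Z, mul(add(SZ, Z), add(add(SSSZ, Z), Z))))))
  [14] S(S(S(mul(add(SZ, Z), add(add(SSSZ, Z), Z)))))
  [15] S(S(S(mul(S(add(Z, Z)), add(add(SSSZ, Z), Z)))))
  [16] S(S(S(add(add(add(SSSZ, Z), Z), mul(add(Z, Z), add(add(SSSZ, Z), Z))))))
  [17] S(S(S(add(add(S(add(SSZ, Z)), Z), mul(add(Z, Z), add(add(SSSZ, Z), Z))))))
  [18] S(S(S(add(S(add(add(SSZ, Z), Z)), mul(add(Z, Z), add(add(SSSZ, Z), Z))))))
  [19] S(S(S(S(add(add(add(SSZ, Z), Z), mul(add(Z, Z), add(add(SSSZ, Z), Z)))))))
  [20] S(S(S(S(add(add(S(add(SZ, Z)), Z), mul(add(Z, Z), add(add(SSSZ, Z), Z)))))))
  [21] S(S(S(S(add(S(add(add(SZ, Z), Z)), mul(add(Z, Z), add(add(SSSZ, Z), Z)))))))
  [22] S(S(S(S(S(add(add(add(SZ, Z), Z), mul(add(Z, Z), add(add(SSSZ, Z), Z))))))))
  [23] S(S(S(S(S(add(add(S(add(Z, Z)), Z), mul(add(Z, Z), add(add(SSSZ, Z), Z))))))))
  [24] S(S(S(S(S(add(S(add(add(Z, Z), Z)), mul(add(Z, Z), add(add(SSSZ, Z), Z))))))))
  [25] S(S(S(S(S(S(add(add(add(Z, Z), Z), mul(add(Z, Z), add(add(SSSZ, Z), Z)))))))))
  [26] S(S(S(S(S(S(add(add(Z, Z), mul(add(Z, Z), add(add(SSSZ, Z), Z)))))))))
  [27] S(S(S(S(S(S(add(Z, mul(add(Z, Z), add(add(SSSZ, Z), Z)))))))))
  [28] S(S(S(S(S(S(mul(add(Z, Z), add(add(SSSZ, Z), Z))))))))
  [29] S(S(S(S(S(S(mul(Z, add(add(SSSZ, Z), Z))))))))
  [30] S^6(Z)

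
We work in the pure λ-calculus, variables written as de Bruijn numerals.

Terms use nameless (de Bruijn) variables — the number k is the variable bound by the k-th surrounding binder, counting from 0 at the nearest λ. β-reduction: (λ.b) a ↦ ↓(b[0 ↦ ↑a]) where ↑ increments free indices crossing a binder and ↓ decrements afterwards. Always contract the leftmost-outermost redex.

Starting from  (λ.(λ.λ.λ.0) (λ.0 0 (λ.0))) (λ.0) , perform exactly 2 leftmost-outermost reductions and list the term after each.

  start: (λ.(λ.λ.λ.0) (λ.0 0 (λ.0))) (λ.0)
  step 1: (λ.λ.λ.0) (λ.0 0 (λ.0))
  step 2: λ.λ.0

Answer: after 2 steps: λ.λ.0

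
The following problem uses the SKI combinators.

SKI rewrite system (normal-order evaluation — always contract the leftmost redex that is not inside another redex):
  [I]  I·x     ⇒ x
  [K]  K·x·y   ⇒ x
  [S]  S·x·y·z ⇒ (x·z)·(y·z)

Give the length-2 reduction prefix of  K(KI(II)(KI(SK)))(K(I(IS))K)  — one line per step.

  start: K(KI(II)(KI(SK)))(K(I(IS))K)
  [1] KI(II)(KI(SK))
  [2] I(KI(SK))

Answer: after 2 steps: I(KI(SK))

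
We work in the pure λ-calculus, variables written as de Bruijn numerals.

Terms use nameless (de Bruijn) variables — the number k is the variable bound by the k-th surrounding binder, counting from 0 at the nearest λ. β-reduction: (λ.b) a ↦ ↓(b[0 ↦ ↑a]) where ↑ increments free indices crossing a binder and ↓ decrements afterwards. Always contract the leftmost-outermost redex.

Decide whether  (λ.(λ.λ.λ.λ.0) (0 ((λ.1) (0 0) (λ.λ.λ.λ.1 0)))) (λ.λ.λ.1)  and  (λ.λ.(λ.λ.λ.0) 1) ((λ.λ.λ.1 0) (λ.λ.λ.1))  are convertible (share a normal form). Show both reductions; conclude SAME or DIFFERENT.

Term A:
  start: (λ.(λ.λ.λ.λ.0) (0 ((λ.1) (0 0) (λ.λ.λ.λ.1 0)))) (λ.λ.λ.1)
  →1  (λ.λ.λ.λ.0) ((λ.λ.λ.1) ((λ.λ.λ.λ.1) ((λ.λ.λ.1) (λ.λ.λ.1)) (λ.λ.λ.λ.1 0)))
  →2  λ.λ.λ.0

Term B:
  start: (λ.λ.(λ.λ.λ.0) 1) ((λ.λ.λ.1 0) (λ.λ.λ.1))
  →1  λ.(λ.λ.λ.0) ((λ.λ.λ.1 0) (λ.λ.λ.1))
  →2  λ.λ.λ.0

Answer: SAME — A ⇓ λ.λ.λ.0, B ⇓ λ.λ.λ.0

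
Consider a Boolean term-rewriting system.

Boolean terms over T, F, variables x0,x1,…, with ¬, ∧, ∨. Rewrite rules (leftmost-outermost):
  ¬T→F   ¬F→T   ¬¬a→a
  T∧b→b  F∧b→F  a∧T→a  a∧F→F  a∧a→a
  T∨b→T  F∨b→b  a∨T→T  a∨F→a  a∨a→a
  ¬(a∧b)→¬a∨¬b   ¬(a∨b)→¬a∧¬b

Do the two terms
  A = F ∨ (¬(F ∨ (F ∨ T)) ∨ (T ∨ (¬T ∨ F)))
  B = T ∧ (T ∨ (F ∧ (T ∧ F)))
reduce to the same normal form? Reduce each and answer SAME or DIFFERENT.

Term A:
  start: F ∨ (¬(F ∨ (F ∨ T)) ∨ (T ∨ (¬T ∨ F)))
  step 1: ¬(F ∨ (F ∨ T)) ∨ (T ∨ (¬T ∨ F))
  step 2: (¬F ∧ ¬(F ∨ T)) ∨ (T ∨ (¬T ∨ F))
  step 3: (T ∧ ¬(F ∨ T)) ∨ (T ∨ (¬T ∨ F))
  step 4: ¬(F ∨ T) ∨ (T ∨ (¬T ∨ F))
  step 5: (¬F ∧ ¬T) ∨ (T ∨ (¬T ∨ F))
  step 6: (T ∧ ¬T) ∨ (T ∨ (¬T ∨ F))
  step 7: ¬T ∨ (T ∨ (¬T ∨ F))
  step 8: F ∨ (T ∨ (¬T ∨ F))
  step 9: T ∨ (¬T ∨ F)
  step 10: T

Term B:
  start: T ∧ (T ∨ (F ∧ (T ∧ F)))
  step 1: T ∨ (F ∧ (T ∧ F))
  step 2: T

Answer: SAME — A ⇓ T, B ⇓ T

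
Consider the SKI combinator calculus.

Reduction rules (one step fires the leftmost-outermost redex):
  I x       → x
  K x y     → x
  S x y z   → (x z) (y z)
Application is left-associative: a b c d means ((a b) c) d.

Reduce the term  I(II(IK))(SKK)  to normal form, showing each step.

Answer: normal form = K(SKK)  (in 4 steps)

Derivation:
  start: I(II(IK))(SKK)
  →1  II(IK)(SKK)
  →2  I(IK)(SKK)
  →3  IK(SKK)
  →4  K(SKK)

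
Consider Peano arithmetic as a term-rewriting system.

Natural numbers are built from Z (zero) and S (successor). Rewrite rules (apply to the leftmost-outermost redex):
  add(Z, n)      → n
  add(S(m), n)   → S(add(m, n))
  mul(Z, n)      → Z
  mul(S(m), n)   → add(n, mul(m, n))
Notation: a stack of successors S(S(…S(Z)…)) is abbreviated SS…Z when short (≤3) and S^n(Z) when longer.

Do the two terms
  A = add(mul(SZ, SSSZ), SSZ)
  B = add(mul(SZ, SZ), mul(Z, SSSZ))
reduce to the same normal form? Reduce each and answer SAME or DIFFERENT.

Term A:
  start: add(mul(SZ, SSSZ), SSZ)
  step 1: add(add(SSSZ, mul(Z, SSSZ)), SSZ)
  step 2: add(S(add(SSZ, mul(Z, SSSZ))), SSZ)
  step 3: S(add(add(SSZ, mul(Z, SSSZ)), SSZ))
  step 4: S(add(S(add(SZ, mul(Z, SSSZ))), SSZ))
  step 5: S(S(add(add(SZ, mul(Z, SSSZ)), SSZ)))
  step 6: S(S(add(S(add(Z, mul(Z, SSSZ))), SSZ)))
  step 7: S(S(S(add(add(Z, mul(Z, SSSZ)), SSZ))))
  step 8: S(S(S(add(mul(Z, SSSZ), SSZ))))
  step 9: S(S(S(add(Z, SSZ))))
  step 10: S^5(Z)

Term B:
  start: add(mul(SZ, SZ), mul(Z, SSSZ))
  step 1: add(add(SZ, mul(Z, SZ)), mul(Z, SSSZ))
  step 2: add(S(add(Z, mul(Z, SZ))), mul(Z, SSSZ))
  step 3: S(add(add(Z, mul(Z, SZ)), mul(Z, SSSZ)))
  step 4: S(add(mul(Z, SZ), mul(Z, SSSZ)))
  step 5: S(add(Z, mul(Z, SSSZ)))
  step 6: S(mul(Z, SSSZ))
  step 7: SZ

Answer: DIFFERENT — A ⇓ S^5(Z), B ⇓ SZ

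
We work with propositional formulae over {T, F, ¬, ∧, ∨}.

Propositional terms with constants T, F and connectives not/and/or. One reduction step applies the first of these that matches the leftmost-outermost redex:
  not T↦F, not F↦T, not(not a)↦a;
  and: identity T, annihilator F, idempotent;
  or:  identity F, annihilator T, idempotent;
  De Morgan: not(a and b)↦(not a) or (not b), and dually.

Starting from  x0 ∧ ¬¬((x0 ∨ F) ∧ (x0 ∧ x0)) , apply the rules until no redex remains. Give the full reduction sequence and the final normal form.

Answer: normal form = x0  (in 5 steps)

Reduction:
  start: x0 ∧ ¬¬((x0 ∨ F) ∧ (x0 ∧ x0))
  →1  x0 ∧ ((x0 ∨ F) ∧ (x0 ∧ x0))
  →2  x0 ∧ (x0 ∧ (x0 ∧ x0))
  →3  x0 ∧ (x0 ∧ x0)
  →4  x0 ∧ x0
  →5  x0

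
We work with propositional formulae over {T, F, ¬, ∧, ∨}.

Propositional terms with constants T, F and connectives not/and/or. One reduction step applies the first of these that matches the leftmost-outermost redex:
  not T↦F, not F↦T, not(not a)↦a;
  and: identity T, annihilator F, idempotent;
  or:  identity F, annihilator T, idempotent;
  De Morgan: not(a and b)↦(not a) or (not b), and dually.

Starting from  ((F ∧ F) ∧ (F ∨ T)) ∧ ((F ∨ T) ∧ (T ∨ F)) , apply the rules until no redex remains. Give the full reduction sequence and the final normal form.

  start: ((F ∧ F) ∧ (F ∨ T)) ∧ ((F ∨ T) ∧ (T ∨ F))
  step 1: (F ∧ (F ∨ T)) ∧ ((F ∨ T) ∧ (T ∨ F))
  step 2: F ∧ ((F ∨ T) ∧ (T ∨ F))
  step 3: F

Answer: normal form = F  (in 3 steps)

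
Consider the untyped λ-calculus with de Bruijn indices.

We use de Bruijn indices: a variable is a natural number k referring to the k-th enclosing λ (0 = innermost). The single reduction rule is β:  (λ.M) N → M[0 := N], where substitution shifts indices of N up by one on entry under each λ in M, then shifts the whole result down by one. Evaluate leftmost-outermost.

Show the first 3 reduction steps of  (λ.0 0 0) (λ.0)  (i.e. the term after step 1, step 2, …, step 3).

  start: (λ.0 0 0) (λ.0)
  →1  (λ.0) (λ.0) (λ.0)
  →2  (λ.0) (λ.0)
  →3  λ.0

Answer: after 3 steps: λ.0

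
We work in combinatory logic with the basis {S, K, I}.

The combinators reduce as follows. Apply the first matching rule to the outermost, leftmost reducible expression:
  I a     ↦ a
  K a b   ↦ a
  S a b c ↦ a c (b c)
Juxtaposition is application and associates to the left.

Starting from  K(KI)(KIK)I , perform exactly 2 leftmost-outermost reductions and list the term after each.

  start: K(KI)(KIK)I
  →1  KII
  →2  I

Answer: after 2 steps: I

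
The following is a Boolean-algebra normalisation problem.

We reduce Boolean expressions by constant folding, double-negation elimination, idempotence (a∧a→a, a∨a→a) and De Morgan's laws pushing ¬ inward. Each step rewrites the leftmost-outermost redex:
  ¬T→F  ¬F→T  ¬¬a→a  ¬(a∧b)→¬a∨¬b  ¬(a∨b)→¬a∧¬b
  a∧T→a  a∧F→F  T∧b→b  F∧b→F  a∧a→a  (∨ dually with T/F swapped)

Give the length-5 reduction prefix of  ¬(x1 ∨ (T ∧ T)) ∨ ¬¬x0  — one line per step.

Answer: after 5 steps: F ∨ ¬¬x0

Working:
  start: ¬(x1 ∨ (T ∧ T)) ∨ ¬¬x0
  [1] (¬x1 ∧ ¬(T ∧ T)) ∨ ¬¬x0
  [2] (¬x1 ∧ (¬T ∨ ¬T)) ∨ ¬¬x0
  [3] (¬x1 ∧ ¬T) ∨ ¬¬x0
  [4] (¬x1 ∧ F) ∨ ¬¬x0
  [5] F ∨ ¬¬x0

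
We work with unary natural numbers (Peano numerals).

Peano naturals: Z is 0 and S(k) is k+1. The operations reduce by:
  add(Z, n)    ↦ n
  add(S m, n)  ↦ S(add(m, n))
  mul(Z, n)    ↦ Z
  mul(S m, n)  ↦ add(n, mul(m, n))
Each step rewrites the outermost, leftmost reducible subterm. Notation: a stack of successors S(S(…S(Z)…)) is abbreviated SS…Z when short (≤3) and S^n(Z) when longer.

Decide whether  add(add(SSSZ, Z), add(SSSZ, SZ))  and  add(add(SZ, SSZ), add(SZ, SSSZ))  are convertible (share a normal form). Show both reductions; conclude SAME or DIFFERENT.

Term A:
  start: add(add(SSSZ, Z), add(SSSZ, SZ))
  →1  add(S(add(SSZ, Z)), add(SSSZ, SZ))
  →2  S(add(add(SSZ, Z), add(SSSZ, SZ)))
  →3  S(add(S(add(SZ, Z)), add(SSSZ, SZ)))
  →4  S(S(add(add(SZ, Z), add(SSSZ, SZ))))
  →5  S(S(add(S(add(Z, Z)), add(SSSZ, SZ))))
  →6  S(S(S(add(add(Z, Z), add(SSSZ, SZ)))))
  →7  S(S(S(add(Z, add(SSSZ, SZ)))))
  →8  S(S(S(add(SSSZ, SZ))))
  →9  S(S(S(S(add(SSZ, SZ)))))
  →10  S(S(S(S(S(add(SZ, SZ))))))
  →11  S(S(S(S(S(S(add(Z, SZ)))))))
  →12  S^7(Z)

Term B:
  start: add(add(SZ, SSZ), add(SZ, SSSZ))
  →1  add(S(add(Z, SSZ)), add(SZ, SSSZ))
  →2  S(add(add(Z, SSZ), add(SZ, SSSZ)))
  →3  S(add(SSZ, add(SZ, SSSZ)))
  →4  S(S(add(SZ, add(SZ, SSSZ))))
  →5  S(S(S(add(Z, add(SZ, SSSZ)))))
  →6  S(S(S(add(SZ, SSSZ))))
  →7  S(S(S(S(add(Z, SSSZ)))))
  →8  S^7(Z)

Answer: SAME — A ⇓ S^7(Z), B ⇓ S^7(Z)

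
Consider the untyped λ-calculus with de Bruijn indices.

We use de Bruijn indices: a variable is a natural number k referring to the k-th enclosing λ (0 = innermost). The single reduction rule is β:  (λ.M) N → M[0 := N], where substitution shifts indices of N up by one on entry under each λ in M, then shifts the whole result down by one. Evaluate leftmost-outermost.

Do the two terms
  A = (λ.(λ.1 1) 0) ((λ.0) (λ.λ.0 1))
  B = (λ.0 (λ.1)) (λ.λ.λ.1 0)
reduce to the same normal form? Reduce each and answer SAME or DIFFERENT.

Term A:
  start: (λ.(λ.1 1) 0) ((λ.0) (λ.λ.0 1))
  step 1: (λ.(λ.0) (λ.λ.0 1) ((λ.0) (λ.λ.0 1))) ((λ.0) (λ.λ.0 1))
  step 2: (λ.0) (λ.λ.0 1) ((λ.0) (λ.λ.0 1))
  step 3: (λ.λ.0 1) ((λ.0) (λ.λ.0 1))
  step 4: λ.0 ((λ.0) (λ.λ.0 1))
  step 5: λ.0 (λ.λ.0 1)

Term B:
  start: (λ.0 (λ.1)) (λ.λ.λ.1 0)
  step 1: (λ.λ.λ.1 0) (λ.λ.λ.λ.1 0)
  step 2: λ.λ.1 0

Answer: DIFFERENT — A ⇓ λ.0 (λ.λ.0 1), B ⇓ λ.λ.1 0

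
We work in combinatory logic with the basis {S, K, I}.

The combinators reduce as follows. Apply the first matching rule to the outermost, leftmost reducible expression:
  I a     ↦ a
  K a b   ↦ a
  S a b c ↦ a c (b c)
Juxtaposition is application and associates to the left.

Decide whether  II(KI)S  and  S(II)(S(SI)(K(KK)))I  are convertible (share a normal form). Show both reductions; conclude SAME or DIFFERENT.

Answer: DIFFERENT — A ⇓ I, B ⇓ K

Reduction:
Term A:
  start: II(KI)S
  →1  I(KI)S
  →2  KIS
  →3  I

Term B:
  start: S(II)(S(SI)(K(KK)))I
  →1  III(S(SI)(K(KK))I)
  →2  II(S(SI)(K(KK))I)
  →3  I(S(SI)(K(KK))I)
  →4  S(SI)(K(KK))I
  →5  SII(K(KK)I)
  →6  I(K(KK)I)(I(K(KK)I))
  →7  K(KK)I(I(K(KK)I))
  →8  KK(I(K(KK)I))
  →9  K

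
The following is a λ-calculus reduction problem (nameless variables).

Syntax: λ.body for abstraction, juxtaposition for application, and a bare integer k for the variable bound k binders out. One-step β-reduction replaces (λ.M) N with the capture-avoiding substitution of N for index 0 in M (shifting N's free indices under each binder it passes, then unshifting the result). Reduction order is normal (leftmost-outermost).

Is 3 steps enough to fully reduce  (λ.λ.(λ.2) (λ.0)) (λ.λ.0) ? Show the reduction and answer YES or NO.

  start: (λ.λ.(λ.2) (λ.0)) (λ.λ.0)
  [1] λ.(λ.λ.λ.0) (λ.0)
  [2] λ.λ.λ.0

Answer: YES — reaches normal form λ.λ.λ.0 in 2 ≤ 3 steps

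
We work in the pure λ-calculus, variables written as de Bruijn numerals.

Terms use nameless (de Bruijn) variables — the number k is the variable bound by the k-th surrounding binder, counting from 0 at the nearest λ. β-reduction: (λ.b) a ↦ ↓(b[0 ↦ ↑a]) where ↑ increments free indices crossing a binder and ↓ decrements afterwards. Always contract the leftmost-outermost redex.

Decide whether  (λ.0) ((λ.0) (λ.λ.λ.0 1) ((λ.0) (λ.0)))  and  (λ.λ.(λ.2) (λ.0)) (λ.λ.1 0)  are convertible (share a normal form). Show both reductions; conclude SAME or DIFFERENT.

Answer: DIFFERENT — A ⇓ λ.λ.0 1, B ⇓ λ.λ.λ.1 0

Working:
Term A:
  start: (λ.0) ((λ.0) (λ.λ.λ.0 1) ((λ.0) (λ.0)))
  →1  (λ.0) (λ.λ.λ.0 1) ((λ.0) (λ.0))
  →2  (λ.λ.λ.0 1) ((λ.0) (λ.0))
  →3  λ.λ.0 1

Term B:
  start: (λ.λ.(λ.2) (λ.0)) (λ.λ.1 0)
  →1  λ.(λ.λ.λ.1 0) (λ.0)
  →2  λ.λ.λ.1 0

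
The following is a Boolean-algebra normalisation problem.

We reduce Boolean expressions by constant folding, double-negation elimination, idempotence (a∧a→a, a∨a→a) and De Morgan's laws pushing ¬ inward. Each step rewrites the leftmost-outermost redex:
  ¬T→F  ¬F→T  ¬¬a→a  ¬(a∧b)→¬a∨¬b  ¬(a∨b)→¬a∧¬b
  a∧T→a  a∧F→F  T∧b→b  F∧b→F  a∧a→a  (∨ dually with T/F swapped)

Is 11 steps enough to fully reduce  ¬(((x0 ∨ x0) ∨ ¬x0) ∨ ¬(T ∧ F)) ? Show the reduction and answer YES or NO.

  start: ¬(((x0 ∨ x0) ∨ ¬x0) ∨ ¬(T ∧ F))
  →1  ¬((x0 ∨ x0) ∨ ¬x0) ∧ ¬¬(T ∧ F)
  →2  (¬(x0 ∨ x0) ∧ ¬¬x0) ∧ ¬¬(T ∧ F)
  →3  ((¬x0 ∧ ¬x0) ∧ ¬¬x0) ∧ ¬¬(T ∧ F)
  →4  (¬x0 ∧ ¬¬x0) ∧ ¬¬(T ∧ F)
  →5  (¬x0 ∧ x0) ∧ ¬¬(T ∧ F)
  →6  (¬x0 ∧ x0) ∧ (T ∧ F)
  →7  (¬x0 ∧ x0) ∧ F
  →8  F

Answer: YES — reaches normal form F in 8 ≤ 11 steps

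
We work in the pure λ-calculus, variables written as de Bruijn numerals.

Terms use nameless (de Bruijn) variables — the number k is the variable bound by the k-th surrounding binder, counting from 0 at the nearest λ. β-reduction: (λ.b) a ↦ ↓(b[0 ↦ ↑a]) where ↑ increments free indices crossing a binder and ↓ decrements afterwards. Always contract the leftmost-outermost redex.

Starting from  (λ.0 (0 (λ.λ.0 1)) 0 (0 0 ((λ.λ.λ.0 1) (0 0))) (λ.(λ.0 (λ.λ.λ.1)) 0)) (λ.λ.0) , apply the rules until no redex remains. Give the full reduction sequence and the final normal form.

Answer: normal form = λ.0 (λ.λ.λ.1)  (in 6 steps)

Reduction:
  start: (λ.0 (0 (λ.λ.0 1)) 0 (0 0 ((λ.λ.λ.0 1) (0 0))) (λ.(λ.0 (λ.λ.λ.1)) 0)) (λ.λ.0)
  [1] (λ.λ.0) ((λ.λ.0) (λ.λ.0 1)) (λ.λ.0) ((λ.λ.0) (λ.λ.0) ((λ.λ.λ.0 1) ((λ.λ.0) (λ.λ.0)))) (λ.(λ.0 (λ.λ.λ.1)) 0)
  [2] (λ.0) (λ.λ.0) ((λ.λ.0) (λ.λ.0) ((λ.λ.λ.0 1) ((λ.λ.0) (λ.λ.0)))) (λ.(λ.0 (λ.λ.λ.1)) 0)
  [3] (λ.λ.0) ((λ.λ.0) (λ.λ.0) ((λ.λ.λ.0 1) ((λ.λ.0) (λ.λ.0)))) (λ.(λ.0 (λ.λ.λ.1)) 0)
  [4] (λ.0) (λ.(λ.0 (λ.λ.λ.1)) 0)
  [5] λ.(λ.0 (λ.λ.λ.1)) 0
  [6] λ.0 (λ.λ.λ.1)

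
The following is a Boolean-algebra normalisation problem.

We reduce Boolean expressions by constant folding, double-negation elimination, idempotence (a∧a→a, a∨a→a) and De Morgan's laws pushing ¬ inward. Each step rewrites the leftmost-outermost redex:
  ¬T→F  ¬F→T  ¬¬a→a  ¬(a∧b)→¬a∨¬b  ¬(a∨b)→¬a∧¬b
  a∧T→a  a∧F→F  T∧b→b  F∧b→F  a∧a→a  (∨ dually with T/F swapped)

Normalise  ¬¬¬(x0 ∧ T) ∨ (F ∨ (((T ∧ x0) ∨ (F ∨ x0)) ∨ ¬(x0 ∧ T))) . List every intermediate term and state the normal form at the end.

  start: ¬¬¬(x0 ∧ T) ∨ (F ∨ (((T ∧ x0) ∨ (F ∨ x0)) ∨ ¬(x0 ∧ T)))
  →1  ¬(x0 ∧ T) ∨ (F ∨ (((T ∧ x0) ∨ (F ∨ x0)) ∨ ¬(x0 ∧ T)))
  →2  (¬x0 ∨ ¬T) ∨ (F ∨ (((T ∧ x0) ∨ (F ∨ x0)) ∨ ¬(x0 ∧ T)))
  →3  (¬x0 ∨ F) ∨ (F ∨ (((T ∧ x0) ∨ (F ∨ x0)) ∨ ¬(x0 ∧ T)))
  →4  ¬x0 ∨ (F ∨ (((T ∧ x0) ∨ (F ∨ x0)) ∨ ¬(x0 ∧ T)))
  →5  ¬x0 ∨ (((T ∧ x0) ∨ (F ∨ x0)) ∨ ¬(x0 ∧ T))
  →6  ¬x0 ∨ ((x0 ∨ (F ∨ x0)) ∨ ¬(x0 ∧ T))
  →7  ¬x0 ∨ ((x0 ∨ x0) ∨ ¬(x0 ∧ T))
  →8  ¬x0 ∨ (x0 ∨ ¬(x0 ∧ T))
  →9  ¬x0 ∨ (x0 ∨ (¬x0 ∨ ¬T))
  →10  ¬x0 ∨ (x0 ∨ (¬x0 ∨ F))
  →11  ¬x0 ∨ (x0 ∨ ¬x0)

Answer: normal form = ¬x0 ∨ (x0 ∨ ¬x0)  (in 11 steps)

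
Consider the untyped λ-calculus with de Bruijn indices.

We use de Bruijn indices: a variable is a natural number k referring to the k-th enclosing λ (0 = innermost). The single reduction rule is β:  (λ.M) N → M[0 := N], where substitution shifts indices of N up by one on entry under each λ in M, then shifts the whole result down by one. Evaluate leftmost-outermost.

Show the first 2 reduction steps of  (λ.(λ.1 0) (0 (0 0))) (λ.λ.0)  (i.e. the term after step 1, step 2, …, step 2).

  start: (λ.(λ.1 0) (0 (0 0))) (λ.λ.0)
  →1  (λ.(λ.λ.0) 0) ((λ.λ.0) ((λ.λ.0) (λ.λ.0)))
  →2  (λ.λ.0) ((λ.λ.0) ((λ.λ.0) (λ.λ.0)))

Answer: after 2 steps: (λ.λ.0) ((λ.λ.0) ((λ.λ.0) (λ.λ.0)))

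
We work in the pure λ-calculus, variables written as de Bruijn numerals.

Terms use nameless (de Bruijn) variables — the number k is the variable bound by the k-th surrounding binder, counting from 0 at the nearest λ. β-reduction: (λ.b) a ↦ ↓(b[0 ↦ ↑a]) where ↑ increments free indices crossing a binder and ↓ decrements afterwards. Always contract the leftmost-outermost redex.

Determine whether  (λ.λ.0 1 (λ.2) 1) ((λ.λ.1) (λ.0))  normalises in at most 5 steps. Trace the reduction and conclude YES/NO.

  start: (λ.λ.0 1 (λ.2) 1) ((λ.λ.1) (λ.0))
  [1] λ.0 ((λ.λ.1) (λ.0)) (λ.(λ.λ.1) (λ.0)) ((λ.λ.1) (λ.0))
  [2] λ.0 (λ.λ.0) (λ.(λ.λ.1) (λ.0)) ((λ.λ.1) (λ.0))
  [3] λ.0 (λ.λ.0) (λ.λ.λ.0) ((λ.λ.1) (λ.0))
  [4] λ.0 (λ.λ.0) (λ.λ.λ.0) (λ.λ.0)

Answer: YES — reaches normal form λ.0 (λ.λ.0) (λ.λ.λ.0) (λ.λ.0) in 4 ≤ 5 steps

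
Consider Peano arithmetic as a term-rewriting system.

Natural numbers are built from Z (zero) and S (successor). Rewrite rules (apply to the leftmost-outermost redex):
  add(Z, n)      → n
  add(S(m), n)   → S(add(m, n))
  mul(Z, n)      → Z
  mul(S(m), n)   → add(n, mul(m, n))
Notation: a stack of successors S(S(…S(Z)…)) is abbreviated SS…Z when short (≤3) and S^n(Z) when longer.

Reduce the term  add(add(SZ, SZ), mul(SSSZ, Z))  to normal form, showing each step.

Answer: normal form = SSZ  (in 12 steps)

Reduction:
  start: add(add(SZ, SZ), mul(SSSZ, Z))
  →1  add(S(add(Z, SZ)), mul(SSSZ, Z))
  →2  S(add(add(Z, SZ), mul(SSSZ, Z)))
  →3  S(add(SZ, mul(SSSZ, Z)))
  →4  S(S(add(Z, mul(SSSZ, Z))))
  →5  S(S(mul(SSSZ, Z)))
  →6  S(S(add(Z, mul(SSZ, Z))))
  →7  S(S(mul(SSZ, Z)))
  →8  S(S(add(Z, mul(SZ, Z))))
  →9  S(S(mul(SZ, Z)))
  →10  S(S(add(Z, mul(Z, Z))))
  →11  S(S(mul(Z, Z)))
  →12  SSZ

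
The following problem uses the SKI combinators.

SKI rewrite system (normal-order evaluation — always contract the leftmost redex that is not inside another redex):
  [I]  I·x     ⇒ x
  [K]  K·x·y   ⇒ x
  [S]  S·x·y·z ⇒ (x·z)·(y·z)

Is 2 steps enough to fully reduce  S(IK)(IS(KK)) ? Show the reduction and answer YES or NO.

  start: S(IK)(IS(KK))
  step 1: SK(IS(KK))
  step 2: SK(S(KK))

Answer: YES — reaches normal form SK(S(KK)) in 2 ≤ 2 steps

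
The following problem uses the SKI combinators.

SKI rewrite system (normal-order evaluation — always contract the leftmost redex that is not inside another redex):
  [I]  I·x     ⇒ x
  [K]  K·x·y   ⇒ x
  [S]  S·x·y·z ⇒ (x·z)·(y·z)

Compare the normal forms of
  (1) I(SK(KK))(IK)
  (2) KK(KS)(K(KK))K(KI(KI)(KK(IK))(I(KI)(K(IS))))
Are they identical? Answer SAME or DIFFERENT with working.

Answer: DIFFERENT — A ⇓ K, B ⇓ KK

Working:
Term A:
  start: I(SK(KK))(IK)
  →1  SK(KK)(IK)
  →2  K(IK)(KK(IK))
  →3  IK
  →4  K

Term B:
  start: KK(KS)(K(KK))K(KI(KI)(KK(IK))(I(KI)(K(IS))))
  →1  K(K(KK))K(KI(KI)(KK(IK))(I(KI)(K(IS))))
  →2  K(KK)(KI(KI)(KK(IK))(I(KI)(K(IS))))
  →3  KK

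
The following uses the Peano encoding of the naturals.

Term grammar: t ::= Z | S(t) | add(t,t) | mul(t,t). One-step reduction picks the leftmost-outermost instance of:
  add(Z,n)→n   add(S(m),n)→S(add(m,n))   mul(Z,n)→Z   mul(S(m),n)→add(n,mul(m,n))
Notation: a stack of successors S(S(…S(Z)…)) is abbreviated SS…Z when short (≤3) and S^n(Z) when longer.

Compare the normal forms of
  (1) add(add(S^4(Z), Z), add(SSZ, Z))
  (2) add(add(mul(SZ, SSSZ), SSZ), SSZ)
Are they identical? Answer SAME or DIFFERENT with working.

Term A:
  start: add(add(S^4(Z), Z), add(SSZ, Z))
  step 1: add(S(add(SSSZ, Z)), add(SSZ, Z))
  step 2: S(add(add(SSSZ, Z), add(SSZ, Z)))
  step 3: S(add(S(add(SSZ, Z)), add(SSZ, Z)))
  step 4: S(S(add(add(SSZ, Z), add(SSZ, Z))))
  step 5: S(S(add(S(add(SZ, Z)), add(SSZ, Z))))
  step 6: S(S(S(add(add(SZ, Z), add(SSZ, Z)))))
  step 7: S(S(S(add(S(add(Z, Z)), add(SSZ, Z)))))
  step 8: S(S(S(S(add(add(Z, Z), add(SSZ, Z))))))
  step 9: S(S(S(S(add(Z, add(SSZ, Z))))))
  step 10: S(S(S(S(add(SSZ, Z)))))
  step 11: S(S(S(S(S(add(SZ, Z))))))
  step 12: S(S(S(S(S(S(add(Z, Z)))))))
  step 13: S^6(Z)

Term B:
  start: add(add(mul(SZ, SSSZ), SSZ), SSZ)
  step 1: add(add(add(SSSZ, mul(Z, SSSZ)), SSZ), SSZ)
  step 2: add(add(S(add(SSZ, mul(Z, SSSZ))), SSZ), SSZ)
  step 3: add(S(add(add(SSZ, mul(Z, SSSZ)), SSZ)), SSZ)
  step 4: S(add(add(add(SSZ, mul(Z, SSSZ)), SSZ), SSZ))
  step 5: S(add(add(S(add(SZ, mul(Z, SSSZ))), SSZ), SSZ))
  step 6: S(add(S(add(add(SZ, mul(Z, SSSZ)), SSZ)), SSZ))
  step 7: S(S(add(add(add(SZ, mul(Z, SSSZ)), SSZ), SSZ)))
  step 8: S(S(add(add(S(add(Z, mul(Z, SSSZ))), SSZ), SSZ)))
  step 9: S(S(add(S(add(add(Z, mul(Z, SSSZ)), SSZ)), SSZ)))
  step 10: S(S(S(add(add(add(Z, mul(Z, SSSZ)), SSZ), SSZ))))
  step 11: S(S(S(add(add(mul(Z, SSSZ), SSZ), SSZ))))
  step 12: S(S(S(add(add(Z, SSZ), SSZ))))
  step 13: S(S(S(add(SSZ, SSZ))))
  step 14: S(S(S(S(add(SZ, SSZ)))))
  step 15: S(S(S(S(S(add(Z, SSZ))))))
  step 16: S^7(Z)

Answer: DIFFERENT — A ⇓ S^6(Z), B ⇓ S^7(Z)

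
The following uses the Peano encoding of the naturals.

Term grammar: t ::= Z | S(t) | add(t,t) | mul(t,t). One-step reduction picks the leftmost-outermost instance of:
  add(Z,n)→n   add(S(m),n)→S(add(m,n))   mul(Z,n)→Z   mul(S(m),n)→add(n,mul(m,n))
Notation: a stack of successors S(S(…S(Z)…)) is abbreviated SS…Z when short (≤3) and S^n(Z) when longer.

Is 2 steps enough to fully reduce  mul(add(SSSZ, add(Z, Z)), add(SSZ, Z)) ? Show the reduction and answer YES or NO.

Answer: NO — after 2 steps the term is add(add(SSZ, Z), mul(add(SSZ, add(Z, Z)), add(SSZ, Z))), not yet normal

Working:
  start: mul(add(SSSZ, add(Z, Z)), add(SSZ, Z))
  →1  mul(S(add(SSZ, add(Z, Z))), add(SSZ, Z))
  →2  add(add(SSZ, Z), mul(add(SSZ, add(Z, Z)), add(SSZ, Z)))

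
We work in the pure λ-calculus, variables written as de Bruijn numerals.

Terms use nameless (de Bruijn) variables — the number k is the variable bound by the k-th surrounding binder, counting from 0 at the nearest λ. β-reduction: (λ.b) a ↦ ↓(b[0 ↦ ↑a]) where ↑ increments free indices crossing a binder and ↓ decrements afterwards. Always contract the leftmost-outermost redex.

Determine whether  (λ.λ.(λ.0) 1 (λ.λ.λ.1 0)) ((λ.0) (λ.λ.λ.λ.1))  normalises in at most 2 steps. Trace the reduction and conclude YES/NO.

  start: (λ.λ.(λ.0) 1 (λ.λ.λ.1 0)) ((λ.0) (λ.λ.λ.λ.1))
  step 1: λ.(λ.0) ((λ.0) (λ.λ.λ.λ.1)) (λ.λ.λ.1 0)
  step 2: λ.(λ.0) (λ.λ.λ.λ.1) (λ.λ.λ.1 0)

Answer: NO — after 2 steps the term is λ.(λ.0) (λ.λ.λ.λ.1) (λ.λ.λ.1 0), not yet normal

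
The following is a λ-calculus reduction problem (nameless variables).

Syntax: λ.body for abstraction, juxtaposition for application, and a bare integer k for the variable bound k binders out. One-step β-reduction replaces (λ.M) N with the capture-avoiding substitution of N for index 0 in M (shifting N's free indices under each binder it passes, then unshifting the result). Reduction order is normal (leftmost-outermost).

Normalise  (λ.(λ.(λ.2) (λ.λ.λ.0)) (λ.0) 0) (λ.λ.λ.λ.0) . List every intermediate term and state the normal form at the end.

Answer: normal form = λ.λ.λ.0  (in 4 steps)

Reduction:
  start: (λ.(λ.(λ.2) (λ.λ.λ.0)) (λ.0) 0) (λ.λ.λ.λ.0)
  step 1: (λ.(λ.λ.λ.λ.λ.0) (λ.λ.λ.0)) (λ.0) (λ.λ.λ.λ.0)
  step 2: (λ.λ.λ.λ.λ.0) (λ.λ.λ.0) (λ.λ.λ.λ.0)
  step 3: (λ.λ.λ.λ.0) (λ.λ.λ.λ.0)
  step 4: λ.λ.λ.0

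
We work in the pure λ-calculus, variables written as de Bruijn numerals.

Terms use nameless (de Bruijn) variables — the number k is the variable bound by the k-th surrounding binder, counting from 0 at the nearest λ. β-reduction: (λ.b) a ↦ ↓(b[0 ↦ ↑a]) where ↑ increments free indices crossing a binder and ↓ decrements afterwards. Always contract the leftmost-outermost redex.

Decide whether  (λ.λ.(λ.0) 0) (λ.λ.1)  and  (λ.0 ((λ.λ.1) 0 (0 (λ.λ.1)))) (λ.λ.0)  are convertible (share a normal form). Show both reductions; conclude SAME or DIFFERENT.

Answer: SAME — A ⇓ λ.0, B ⇓ λ.0

Derivation:
Term A:
  start: (λ.λ.(λ.0) 0) (λ.λ.1)
  [1] λ.(λ.0) 0
  [2] λ.0

Term B:
  start: (λ.0 ((λ.λ.1) 0 (0 (λ.λ.1)))) (λ.λ.0)
  [1] (λ.λ.0) ((λ.λ.1) (λ.λ.0) ((λ.λ.0) (λ.λ.1)))
  [2] λ.0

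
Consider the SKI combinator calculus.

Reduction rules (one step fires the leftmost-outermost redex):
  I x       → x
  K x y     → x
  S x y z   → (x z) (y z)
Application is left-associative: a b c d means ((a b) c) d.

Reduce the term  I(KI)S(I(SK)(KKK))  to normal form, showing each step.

  start: I(KI)S(I(SK)(KKK))
  →1  KIS(I(SK)(KKK))
  →2  I(I(SK)(KKK))
  →3  I(SK)(KKK)
  →4  SK(KKK)
  →5  SKK

Answer: normal form = SKK  (in 5 steps)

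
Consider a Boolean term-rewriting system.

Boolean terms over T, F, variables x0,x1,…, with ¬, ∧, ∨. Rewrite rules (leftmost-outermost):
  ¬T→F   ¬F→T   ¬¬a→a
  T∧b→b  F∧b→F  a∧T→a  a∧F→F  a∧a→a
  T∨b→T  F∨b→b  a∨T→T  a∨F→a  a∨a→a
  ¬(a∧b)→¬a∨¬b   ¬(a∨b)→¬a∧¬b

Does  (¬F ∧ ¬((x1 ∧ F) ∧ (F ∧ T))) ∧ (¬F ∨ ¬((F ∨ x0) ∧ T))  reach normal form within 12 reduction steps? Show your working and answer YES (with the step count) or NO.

Answer: YES — reaches normal form T in 10 ≤ 12 steps

Working:
  start: (¬F ∧ ¬((x1 ∧ F) ∧ (F ∧ T))) ∧ (¬F ∨ ¬((F ∨ x0) ∧ T))
  step 1: (T ∧ ¬((x1 ∧ F) ∧ (F ∧ T))) ∧ (¬F ∨ ¬((F ∨ x0) ∧ T))
  step 2: ¬((x1 ∧ F) ∧ (F ∧ T)) ∧ (¬F ∨ ¬((F ∨ x0) ∧ T))
  step 3: (¬(x1 ∧ F) ∨ ¬(F ∧ T)) ∧ (¬F ∨ ¬((F ∨ x0) ∧ T))
  step 4: ((¬x1 ∨ ¬F) ∨ ¬(F ∧ T)) ∧ (¬F ∨ ¬((F ∨ x0) ∧ T))
  step 5: ((¬x1 ∨ T) ∨ ¬(F ∧ T)) ∧ (¬F ∨ ¬((F ∨ x0) ∧ T))
  step 6: (T ∨ ¬(F ∧ T)) ∧ (¬F ∨ ¬((F ∨ x0) ∧ T))
  step 7: T ∧ (¬F ∨ ¬((F ∨ x0) ∧ T))
  step 8: ¬F ∨ ¬((F ∨ x0) ∧ T)
  step 9: T ∨ ¬((F ∨ x0) ∧ T)
  step 10: T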